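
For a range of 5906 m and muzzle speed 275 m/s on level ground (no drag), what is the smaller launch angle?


sin(2*theta) = R*g/v0^2 = 5906*9.81/275^2 = 0.76612, theta = arcsin(0.76612)/2 = 25°

25 degrees


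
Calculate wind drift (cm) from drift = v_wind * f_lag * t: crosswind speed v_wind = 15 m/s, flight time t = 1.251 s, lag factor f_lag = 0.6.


drift = v_wind * lag * t = 15 * 0.6 * 1.251 = 11.259 m ≈ 1126 cm

1126 cm


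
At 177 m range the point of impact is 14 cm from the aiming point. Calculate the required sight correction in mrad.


1 mrad subtends 1 cm per 10 m of range, so adj = error_cm / (dist_m / 10) = 14 / (177/10) = 0.791 mrad

0.791 mrad


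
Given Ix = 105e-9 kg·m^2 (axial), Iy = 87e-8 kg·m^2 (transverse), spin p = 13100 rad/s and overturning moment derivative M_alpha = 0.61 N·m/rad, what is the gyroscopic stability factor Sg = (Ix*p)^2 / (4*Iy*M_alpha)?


Sg = Ix^2 * p^2 / (4 * Iy * M_alpha) = (105e-9)^2 * 13100^2 / (4 * 87e-8 * 0.61) = 0.8913

0.8913


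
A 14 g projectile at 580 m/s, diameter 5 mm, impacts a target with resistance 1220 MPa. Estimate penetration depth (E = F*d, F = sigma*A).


A = pi*(d/2)^2 = pi*(5/2)^2 = 19.635 mm^2
E = 0.5*m*v^2 = 0.5*0.014*580^2 = 2354.8 J
depth = E/(sigma*A) = 2354.8 J / (1220 MPa * 19.635 mm^2) = 2354.8/(1220 * 19.635) m = 0.0983024 m ≈ 98.3 mm

98.3 mm


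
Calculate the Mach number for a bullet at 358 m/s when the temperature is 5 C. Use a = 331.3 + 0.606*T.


a = 331.3 + 0.606*(5) = 334.33 m/s
M = v/a = 358/334.33 = 1.071

1.071


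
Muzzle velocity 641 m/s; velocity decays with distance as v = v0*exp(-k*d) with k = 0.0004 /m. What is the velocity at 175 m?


v = v0*exp(-k*d) = 641*exp(-0.0004*175) = 597.7 m/s

597.7 m/s


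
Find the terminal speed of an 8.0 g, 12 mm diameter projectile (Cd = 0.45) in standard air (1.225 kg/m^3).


A = pi*(d/2)^2 = pi*(12/2000)^2 = 1.13097e-04 m^2
vt = sqrt(2mg/(Cd*rho*A)) = sqrt(2*0.008*9.81/(0.45 * 1.225 * 1.13097e-04)) = 50.18 m/s

50.18 m/s


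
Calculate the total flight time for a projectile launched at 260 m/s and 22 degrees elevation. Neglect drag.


T = 2*v0*sin(theta)/g = 2*260*sin(22°)/9.81 = 19.86 s

19.86 s


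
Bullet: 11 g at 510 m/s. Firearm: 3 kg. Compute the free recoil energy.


v_r = m_p*v_p/m_gun = 0.011*510/3 = 1.87 m/s, E_r = 0.5*m_gun*v_r^2 = 0.5*3*1.87^2 = 5.245 J

5.245 J


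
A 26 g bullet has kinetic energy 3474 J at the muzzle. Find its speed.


v = sqrt(2*E/m) = sqrt(2*3474/0.026) = 516.9 m/s

516.9 m/s


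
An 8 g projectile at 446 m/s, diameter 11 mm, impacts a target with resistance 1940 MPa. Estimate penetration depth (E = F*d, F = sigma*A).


A = pi*(d/2)^2 = pi*(11/2)^2 = 95.0332 mm^2
E = 0.5*m*v^2 = 0.5*0.008*446^2 = 795.664 J
depth = E/(sigma*A) = 795.664 J / (1940 MPa * 95.0332 mm^2) = 795.664/(1940 * 95.0332) m = 0.00431571 m ≈ 4.316 mm

4.316 mm


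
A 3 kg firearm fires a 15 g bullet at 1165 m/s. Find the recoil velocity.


v_recoil = m_p * v_p / m_gun = 0.015 * 1165 / 3 = 5.825 m/s

5.825 m/s


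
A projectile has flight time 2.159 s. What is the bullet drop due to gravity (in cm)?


drop = 0.5*g*t^2 = 0.5*9.81*2.159^2 = 22.8636 m ≈ 2286 cm

2286 cm


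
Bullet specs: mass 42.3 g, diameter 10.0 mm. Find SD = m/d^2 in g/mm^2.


SD = m/d^2 = 42.3/10.0^2 = 0.423 g/mm^2

0.423 g/mm^2


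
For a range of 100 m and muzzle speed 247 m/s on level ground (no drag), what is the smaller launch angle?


sin(2*theta) = R*g/v0^2 = 100*9.81/247^2 = 0.0160796, theta = arcsin(0.0160796)/2 = 0.4607°

0.4607 degrees


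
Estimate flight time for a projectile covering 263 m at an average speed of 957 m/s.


t = d/v = 263/957 = 0.2748 s

0.2748 s


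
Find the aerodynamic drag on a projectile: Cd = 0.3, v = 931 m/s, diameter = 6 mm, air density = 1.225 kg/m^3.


A = pi*(d/2)^2 = pi*(6/2000)^2 = 2.82743e-05 m^2
Fd = 0.5*Cd*rho*A*v^2 = 0.5*0.3*1.225*2.82743e-05*931^2 = 4.503 N

4.503 N


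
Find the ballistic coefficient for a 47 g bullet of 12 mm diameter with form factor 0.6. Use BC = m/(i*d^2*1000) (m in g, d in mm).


BC = m/(i*d^2*1000) = 47/(0.6 * 12^2 * 1000) = 0.000544

0.000544


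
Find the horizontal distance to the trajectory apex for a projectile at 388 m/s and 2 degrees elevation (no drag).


R = v0^2*sin(2*theta)/g = 388^2*sin(2*2°)/9.81 = 1070.48 m
apex_dist = R/2 = 1070.48/2 = 535.2 m

535.2 m


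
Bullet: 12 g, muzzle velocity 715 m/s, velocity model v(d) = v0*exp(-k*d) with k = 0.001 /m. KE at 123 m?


v = v0*exp(-k*d) = 715*exp(-0.001*123) = 632.249 m/s
E = 0.5*m*v^2 = 0.5*0.012*632.249^2 = 2398 J

2398 J


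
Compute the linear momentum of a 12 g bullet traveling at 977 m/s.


p = m*v = 0.012*977 = 11.72 kg·m/s

11.72 kg·m/s


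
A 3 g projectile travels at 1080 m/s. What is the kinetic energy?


E = 0.5*m*v^2 = 0.5*0.003*1080^2 = 1750 J

1750 J


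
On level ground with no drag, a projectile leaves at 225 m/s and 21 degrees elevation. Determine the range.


R = v0^2 * sin(2*theta) / g = 225^2 * sin(2*21°) / 9.81 = 3453 m

3453 m


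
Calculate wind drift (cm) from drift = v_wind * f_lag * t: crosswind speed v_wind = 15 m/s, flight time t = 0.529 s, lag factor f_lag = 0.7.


drift = v_wind * lag * t = 15 * 0.7 * 0.529 = 5.5545 m ≈ 555.5 cm

555.5 cm


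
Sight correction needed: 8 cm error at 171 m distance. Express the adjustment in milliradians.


1 mrad subtends 1 cm per 10 m of range, so adj = error_cm / (dist_m / 10) = 8 / (171/10) = 0.4678 mrad

0.4678 mrad


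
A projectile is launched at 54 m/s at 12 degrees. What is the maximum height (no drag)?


H = (v0*sin(theta))^2 / (2g) = (54*sin(12°))^2 / (2*9.81) = 6.425 m

6.425 m


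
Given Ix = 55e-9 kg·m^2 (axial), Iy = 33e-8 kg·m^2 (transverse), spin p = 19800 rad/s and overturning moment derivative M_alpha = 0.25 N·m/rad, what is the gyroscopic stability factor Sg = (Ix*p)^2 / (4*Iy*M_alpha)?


Sg = Ix^2 * p^2 / (4 * Iy * M_alpha) = (55e-9)^2 * 19800^2 / (4 * 33e-8 * 0.25) = 3.594

3.594


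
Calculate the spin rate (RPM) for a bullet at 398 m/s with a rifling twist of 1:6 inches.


twist_m = 6*0.0254 = 0.1524 m
spin = v/twist = 398/0.1524 = 2611.549 rev/s
RPM = spin*60 = 2611.549*60 ≈ 156693 RPM

156693 RPM


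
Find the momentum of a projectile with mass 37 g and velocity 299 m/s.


p = m*v = 0.037*299 = 11.06 kg·m/s

11.06 kg·m/s


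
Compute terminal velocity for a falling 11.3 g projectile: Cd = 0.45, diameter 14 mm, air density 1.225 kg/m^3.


A = pi*(d/2)^2 = pi*(14/2000)^2 = 1.53938e-04 m^2
vt = sqrt(2mg/(Cd*rho*A)) = sqrt(2*0.0113*9.81/(0.45 * 1.225 * 1.53938e-04)) = 51.11 m/s

51.11 m/s


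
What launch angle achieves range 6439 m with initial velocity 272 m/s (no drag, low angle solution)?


sin(2*theta) = R*g/v0^2 = 6439*9.81/272^2 = 0.853787, theta = arcsin(0.853787)/2 = 29.31°

29.31 degrees


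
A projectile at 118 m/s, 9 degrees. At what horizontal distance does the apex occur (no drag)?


R = v0^2*sin(2*theta)/g = 118^2*sin(2*9°)/9.81 = 438.609 m
apex_dist = R/2 = 438.609/2 = 219.3 m

219.3 m


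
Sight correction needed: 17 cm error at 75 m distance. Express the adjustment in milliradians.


1 mrad subtends 1 cm per 10 m of range, so adj = error_cm / (dist_m / 10) = 17 / (75/10) = 2.267 mrad

2.267 mrad


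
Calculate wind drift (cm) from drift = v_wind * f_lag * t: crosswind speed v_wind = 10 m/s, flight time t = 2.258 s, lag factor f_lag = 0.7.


drift = v_wind * lag * t = 10 * 0.7 * 2.258 = 15.806 m ≈ 1581 cm

1581 cm


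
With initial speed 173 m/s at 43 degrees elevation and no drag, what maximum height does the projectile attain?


H = (v0*sin(theta))^2 / (2g) = (173*sin(43°))^2 / (2*9.81) = 709.5 m

709.5 m


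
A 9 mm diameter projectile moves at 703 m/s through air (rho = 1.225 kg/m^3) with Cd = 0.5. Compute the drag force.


A = pi*(d/2)^2 = pi*(9/2000)^2 = 6.36173e-05 m^2
Fd = 0.5*Cd*rho*A*v^2 = 0.5*0.5*1.225*6.36173e-05*703^2 = 9.629 N

9.629 N


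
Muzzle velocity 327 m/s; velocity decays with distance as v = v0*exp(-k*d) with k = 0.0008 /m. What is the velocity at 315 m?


v = v0*exp(-k*d) = 327*exp(-0.0008*315) = 254.2 m/s

254.2 m/s


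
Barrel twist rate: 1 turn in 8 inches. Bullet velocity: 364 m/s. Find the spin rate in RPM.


twist_m = 8*0.0254 = 0.2032 m
spin = v/twist = 364/0.2032 = 1791.339 rev/s
RPM = spin*60 = 1791.339*60 ≈ 107480 RPM

107480 RPM


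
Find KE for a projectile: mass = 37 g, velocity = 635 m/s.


E = 0.5*m*v^2 = 0.5*0.037*635^2 = 7460 J

7460 J


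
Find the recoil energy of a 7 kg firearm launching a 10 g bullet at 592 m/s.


v_r = m_p*v_p/m_gun = 0.01*592/7 = 0.845714 m/s, E_r = 0.5*m_gun*v_r^2 = 0.5*7*0.845714^2 = 2.503 J

2.503 J


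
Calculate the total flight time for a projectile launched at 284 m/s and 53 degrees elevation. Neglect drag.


T = 2*v0*sin(theta)/g = 2*284*sin(53°)/9.81 = 46.24 s

46.24 s


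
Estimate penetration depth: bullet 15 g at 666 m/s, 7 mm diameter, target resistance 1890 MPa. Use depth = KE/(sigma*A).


A = pi*(d/2)^2 = pi*(7/2)^2 = 38.4845 mm^2
E = 0.5*m*v^2 = 0.5*0.015*666^2 = 3326.67 J
depth = E/(sigma*A) = 3326.67 J / (1890 MPa * 38.4845 mm^2) = 3326.67/(1890 * 38.4845) m = 0.0457364 m ≈ 45.74 mm

45.74 mm


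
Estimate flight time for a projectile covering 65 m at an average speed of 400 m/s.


t = d/v = 65/400 = 0.1625 s

0.1625 s


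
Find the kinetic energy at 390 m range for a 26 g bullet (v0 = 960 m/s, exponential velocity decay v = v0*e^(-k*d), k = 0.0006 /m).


v = v0*exp(-k*d) = 960*exp(-0.0006*390) = 759.707 m/s
E = 0.5*m*v^2 = 0.5*0.026*759.707^2 = 7503 J

7503 J


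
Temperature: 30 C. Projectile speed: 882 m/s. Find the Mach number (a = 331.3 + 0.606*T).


a = 331.3 + 0.606*(30) = 349.48 m/s
M = v/a = 882/349.48 = 2.524

2.524


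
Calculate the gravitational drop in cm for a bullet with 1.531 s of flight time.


drop = 0.5*g*t^2 = 0.5*9.81*1.531^2 = 11.4971 m ≈ 1150 cm

1150 cm


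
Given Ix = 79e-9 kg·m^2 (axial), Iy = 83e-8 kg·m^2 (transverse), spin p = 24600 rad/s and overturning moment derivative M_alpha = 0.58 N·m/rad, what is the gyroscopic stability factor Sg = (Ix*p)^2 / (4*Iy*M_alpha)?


Sg = Ix^2 * p^2 / (4 * Iy * M_alpha) = (79e-9)^2 * 24600^2 / (4 * 83e-8 * 0.58) = 1.961

1.961


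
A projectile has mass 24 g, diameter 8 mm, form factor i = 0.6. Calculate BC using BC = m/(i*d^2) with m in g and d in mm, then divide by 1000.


BC = m/(i*d^2*1000) = 24/(0.6 * 8^2 * 1000) = 0.000625

0.000625


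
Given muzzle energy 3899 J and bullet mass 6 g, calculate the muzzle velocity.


v = sqrt(2*E/m) = sqrt(2*3899/0.006) = 1140 m/s

1140 m/s


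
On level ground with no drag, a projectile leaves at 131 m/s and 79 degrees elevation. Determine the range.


R = v0^2 * sin(2*theta) / g = 131^2 * sin(2*79°) / 9.81 = 655.3 m

655.3 m


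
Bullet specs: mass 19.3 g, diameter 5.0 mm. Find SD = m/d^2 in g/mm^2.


SD = m/d^2 = 19.3/5.0^2 = 0.772 g/mm^2

0.772 g/mm^2


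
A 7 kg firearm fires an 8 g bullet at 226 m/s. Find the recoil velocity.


v_recoil = m_p * v_p / m_gun = 0.008 * 226 / 7 = 0.2583 m/s

0.2583 m/s


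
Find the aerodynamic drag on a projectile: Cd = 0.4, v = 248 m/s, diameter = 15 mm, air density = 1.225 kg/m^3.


A = pi*(d/2)^2 = pi*(15/2000)^2 = 1.76715e-04 m^2
Fd = 0.5*Cd*rho*A*v^2 = 0.5*0.4*1.225*1.76715e-04*248^2 = 2.663 N

2.663 N


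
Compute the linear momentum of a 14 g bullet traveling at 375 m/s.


p = m*v = 0.014*375 = 5.25 kg·m/s

5.25 kg·m/s


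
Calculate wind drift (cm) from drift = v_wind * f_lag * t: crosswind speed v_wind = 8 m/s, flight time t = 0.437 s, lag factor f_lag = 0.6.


drift = v_wind * lag * t = 8 * 0.6 * 0.437 = 2.0976 m ≈ 209.8 cm

209.8 cm


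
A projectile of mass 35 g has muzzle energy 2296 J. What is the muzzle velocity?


v = sqrt(2*E/m) = sqrt(2*2296/0.035) = 362.2 m/s

362.2 m/s


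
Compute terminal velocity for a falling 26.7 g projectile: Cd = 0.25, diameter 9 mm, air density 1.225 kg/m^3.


A = pi*(d/2)^2 = pi*(9/2000)^2 = 6.36173e-05 m^2
vt = sqrt(2mg/(Cd*rho*A)) = sqrt(2*0.0267*9.81/(0.25 * 1.225 * 6.36173e-05)) = 164 m/s

164 m/s


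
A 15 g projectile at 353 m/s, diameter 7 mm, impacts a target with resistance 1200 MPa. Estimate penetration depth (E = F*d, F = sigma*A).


A = pi*(d/2)^2 = pi*(7/2)^2 = 38.4845 mm^2
E = 0.5*m*v^2 = 0.5*0.015*353^2 = 934.567 J
depth = E/(sigma*A) = 934.567 J / (1200 MPa * 38.4845 mm^2) = 934.567/(1200 * 38.4845) m = 0.0202369 m ≈ 20.24 mm

20.24 mm


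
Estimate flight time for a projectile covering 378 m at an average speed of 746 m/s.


t = d/v = 378/746 = 0.5067 s

0.5067 s


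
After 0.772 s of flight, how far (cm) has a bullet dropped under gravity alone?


drop = 0.5*g*t^2 = 0.5*9.81*0.772^2 = 2.9233 m ≈ 292.3 cm

292.3 cm


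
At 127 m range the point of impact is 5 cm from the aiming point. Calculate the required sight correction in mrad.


1 mrad subtends 1 cm per 10 m of range, so adj = error_cm / (dist_m / 10) = 5 / (127/10) = 0.3937 mrad

0.3937 mrad


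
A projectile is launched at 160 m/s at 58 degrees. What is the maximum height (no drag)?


H = (v0*sin(theta))^2 / (2g) = (160*sin(58°))^2 / (2*9.81) = 938.4 m

938.4 m


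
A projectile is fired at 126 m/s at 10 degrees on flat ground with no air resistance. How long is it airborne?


T = 2*v0*sin(theta)/g = 2*126*sin(10°)/9.81 = 4.461 s

4.461 s


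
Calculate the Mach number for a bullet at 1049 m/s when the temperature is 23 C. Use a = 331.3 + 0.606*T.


a = 331.3 + 0.606*(23) = 345.238 m/s
M = v/a = 1049/345.238 = 3.038

3.038


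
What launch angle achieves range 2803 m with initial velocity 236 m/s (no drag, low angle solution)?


sin(2*theta) = R*g/v0^2 = 2803*9.81/236^2 = 0.493706, theta = arcsin(0.493706)/2 = 14.79°

14.79 degrees


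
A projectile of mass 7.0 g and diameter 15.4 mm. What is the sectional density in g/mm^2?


SD = m/d^2 = 7.0/15.4^2 = 0.02952 g/mm^2

0.02952 g/mm^2


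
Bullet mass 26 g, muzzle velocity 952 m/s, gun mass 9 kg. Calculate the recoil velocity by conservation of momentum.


v_recoil = m_p * v_p / m_gun = 0.026 * 952 / 9 = 2.75 m/s

2.75 m/s


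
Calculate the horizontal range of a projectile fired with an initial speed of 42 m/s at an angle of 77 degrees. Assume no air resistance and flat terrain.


R = v0^2 * sin(2*theta) / g = 42^2 * sin(2*77°) / 9.81 = 78.83 m

78.83 m


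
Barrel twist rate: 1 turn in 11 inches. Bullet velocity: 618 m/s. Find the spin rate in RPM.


twist_m = 11*0.0254 = 0.2794 m
spin = v/twist = 618/0.2794 = 2211.883 rev/s
RPM = spin*60 = 2211.883*60 ≈ 132713 RPM

132713 RPM


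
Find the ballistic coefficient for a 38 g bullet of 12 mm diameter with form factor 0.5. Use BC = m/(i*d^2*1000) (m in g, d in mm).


BC = m/(i*d^2*1000) = 38/(0.5 * 12^2 * 1000) = 0.0005278

0.0005278


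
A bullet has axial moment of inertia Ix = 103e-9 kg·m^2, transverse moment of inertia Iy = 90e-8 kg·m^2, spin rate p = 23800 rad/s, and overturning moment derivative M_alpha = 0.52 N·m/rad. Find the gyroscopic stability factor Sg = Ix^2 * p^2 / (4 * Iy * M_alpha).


Sg = Ix^2 * p^2 / (4 * Iy * M_alpha) = (103e-9)^2 * 23800^2 / (4 * 90e-8 * 0.52) = 3.21

3.21


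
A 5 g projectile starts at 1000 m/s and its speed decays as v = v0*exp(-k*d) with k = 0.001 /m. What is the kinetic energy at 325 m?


v = v0*exp(-k*d) = 1000*exp(-0.001*325) = 722.527 m/s
E = 0.5*m*v^2 = 0.5*0.005*722.527^2 = 1305 J

1305 J


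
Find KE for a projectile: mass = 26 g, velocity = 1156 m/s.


E = 0.5*m*v^2 = 0.5*0.026*1156^2 = 17372 J

17372 J


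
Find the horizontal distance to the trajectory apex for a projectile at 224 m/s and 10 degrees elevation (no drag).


R = v0^2*sin(2*theta)/g = 224^2*sin(2*10°)/9.81 = 1749.36 m
apex_dist = R/2 = 1749.36/2 = 874.7 m

874.7 m


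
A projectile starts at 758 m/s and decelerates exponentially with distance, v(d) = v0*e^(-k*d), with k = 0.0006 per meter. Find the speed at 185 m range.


v = v0*exp(-k*d) = 758*exp(-0.0006*185) = 678.4 m/s

678.4 m/s


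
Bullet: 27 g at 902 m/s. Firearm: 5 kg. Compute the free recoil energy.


v_r = m_p*v_p/m_gun = 0.027*902/5 = 4.8708 m/s, E_r = 0.5*m_gun*v_r^2 = 0.5*5*4.8708^2 = 59.31 J

59.31 J


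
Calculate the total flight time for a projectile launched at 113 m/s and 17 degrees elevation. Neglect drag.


T = 2*v0*sin(theta)/g = 2*113*sin(17°)/9.81 = 6.736 s

6.736 s


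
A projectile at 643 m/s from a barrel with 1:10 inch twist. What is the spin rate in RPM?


twist_m = 10*0.0254 = 0.254 m
spin = v/twist = 643/0.254 = 2531.496 rev/s
RPM = spin*60 = 2531.496*60 ≈ 151890 RPM

151890 RPM


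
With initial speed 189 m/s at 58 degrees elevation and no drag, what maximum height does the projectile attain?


H = (v0*sin(theta))^2 / (2g) = (189*sin(58°))^2 / (2*9.81) = 1309 m

1309 m


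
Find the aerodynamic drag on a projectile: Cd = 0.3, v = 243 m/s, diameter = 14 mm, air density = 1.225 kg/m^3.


A = pi*(d/2)^2 = pi*(14/2000)^2 = 1.53938e-04 m^2
Fd = 0.5*Cd*rho*A*v^2 = 0.5*0.3*1.225*1.53938e-04*243^2 = 1.67 N

1.67 N


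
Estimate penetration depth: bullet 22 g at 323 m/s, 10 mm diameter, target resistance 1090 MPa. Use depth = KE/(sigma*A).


A = pi*(d/2)^2 = pi*(10/2)^2 = 78.5398 mm^2
E = 0.5*m*v^2 = 0.5*0.022*323^2 = 1147.62 J
depth = E/(sigma*A) = 1147.62 J / (1090 MPa * 78.5398 mm^2) = 1147.62/(1090 * 78.5398) m = 0.0134054 m ≈ 13.41 mm

13.41 mm


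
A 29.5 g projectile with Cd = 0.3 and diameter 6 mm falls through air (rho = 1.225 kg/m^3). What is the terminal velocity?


A = pi*(d/2)^2 = pi*(6/2000)^2 = 2.82743e-05 m^2
vt = sqrt(2mg/(Cd*rho*A)) = sqrt(2*0.0295*9.81/(0.3 * 1.225 * 2.82743e-05)) = 236 m/s

236 m/s


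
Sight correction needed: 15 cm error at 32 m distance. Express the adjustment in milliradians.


1 mrad subtends 1 cm per 10 m of range, so adj = error_cm / (dist_m / 10) = 15 / (32/10) = 4.688 mrad

4.688 mrad


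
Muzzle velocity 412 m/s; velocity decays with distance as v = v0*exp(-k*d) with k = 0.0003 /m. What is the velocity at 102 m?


v = v0*exp(-k*d) = 412*exp(-0.0003*102) = 399.6 m/s

399.6 m/s


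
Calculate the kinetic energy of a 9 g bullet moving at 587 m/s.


E = 0.5*m*v^2 = 0.5*0.009*587^2 = 1551 J

1551 J


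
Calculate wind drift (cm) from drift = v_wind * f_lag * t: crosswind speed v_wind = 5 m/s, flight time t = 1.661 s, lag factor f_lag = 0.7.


drift = v_wind * lag * t = 5 * 0.7 * 1.661 = 5.8135 m ≈ 581.4 cm

581.4 cm


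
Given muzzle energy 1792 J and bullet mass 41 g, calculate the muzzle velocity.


v = sqrt(2*E/m) = sqrt(2*1792/0.041) = 295.7 m/s

295.7 m/s


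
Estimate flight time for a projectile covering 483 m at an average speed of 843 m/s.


t = d/v = 483/843 = 0.573 s

0.573 s


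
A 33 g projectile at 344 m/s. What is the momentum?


p = m*v = 0.033*344 = 11.35 kg·m/s

11.35 kg·m/s


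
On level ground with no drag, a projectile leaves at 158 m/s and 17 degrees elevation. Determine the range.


R = v0^2 * sin(2*theta) / g = 158^2 * sin(2*17°) / 9.81 = 1423 m

1423 m


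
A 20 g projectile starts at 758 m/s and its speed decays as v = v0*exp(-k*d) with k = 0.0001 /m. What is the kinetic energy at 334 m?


v = v0*exp(-k*d) = 758*exp(-0.0001*334) = 733.101 m/s
E = 0.5*m*v^2 = 0.5*0.02*733.101^2 = 5374 J

5374 J


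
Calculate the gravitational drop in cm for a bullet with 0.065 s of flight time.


drop = 0.5*g*t^2 = 0.5*9.81*0.065^2 = 0.0207236 m ≈ 2.072 cm

2.072 cm


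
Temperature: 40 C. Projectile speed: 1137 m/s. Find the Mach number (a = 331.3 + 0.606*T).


a = 331.3 + 0.606*(40) = 355.54 m/s
M = v/a = 1137/355.54 = 3.198

3.198


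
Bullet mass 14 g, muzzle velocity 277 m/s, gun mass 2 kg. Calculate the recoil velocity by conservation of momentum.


v_recoil = m_p * v_p / m_gun = 0.014 * 277 / 2 = 1.939 m/s

1.939 m/s


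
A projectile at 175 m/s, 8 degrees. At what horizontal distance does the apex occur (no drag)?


R = v0^2*sin(2*theta)/g = 175^2*sin(2*8°)/9.81 = 860.489 m
apex_dist = R/2 = 860.489/2 = 430.2 m

430.2 m


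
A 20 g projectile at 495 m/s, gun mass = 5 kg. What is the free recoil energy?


v_r = m_p*v_p/m_gun = 0.02*495/5 = 1.98 m/s, E_r = 0.5*m_gun*v_r^2 = 0.5*5*1.98^2 = 9.801 J

9.801 J


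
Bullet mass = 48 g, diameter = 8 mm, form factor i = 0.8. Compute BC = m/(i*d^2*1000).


BC = m/(i*d^2*1000) = 48/(0.8 * 8^2 * 1000) = 0.0009375

0.0009375


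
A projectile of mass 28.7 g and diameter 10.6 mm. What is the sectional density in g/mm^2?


SD = m/d^2 = 28.7/10.6^2 = 0.2554 g/mm^2

0.2554 g/mm^2


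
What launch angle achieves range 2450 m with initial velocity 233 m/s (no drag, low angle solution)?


sin(2*theta) = R*g/v0^2 = 2450*9.81/233^2 = 0.442714, theta = arcsin(0.442714)/2 = 13.14°

13.14 degrees


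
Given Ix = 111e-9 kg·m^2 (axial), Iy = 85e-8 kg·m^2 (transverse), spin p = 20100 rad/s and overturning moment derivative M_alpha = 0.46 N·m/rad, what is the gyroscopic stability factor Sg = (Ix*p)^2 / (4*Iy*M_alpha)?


Sg = Ix^2 * p^2 / (4 * Iy * M_alpha) = (111e-9)^2 * 20100^2 / (4 * 85e-8 * 0.46) = 3.183

3.183


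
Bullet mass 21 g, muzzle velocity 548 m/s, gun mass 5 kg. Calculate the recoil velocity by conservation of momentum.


v_recoil = m_p * v_p / m_gun = 0.021 * 548 / 5 = 2.302 m/s

2.302 m/s


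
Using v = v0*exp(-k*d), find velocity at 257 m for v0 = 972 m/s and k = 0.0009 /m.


v = v0*exp(-k*d) = 972*exp(-0.0009*257) = 771.3 m/s

771.3 m/s


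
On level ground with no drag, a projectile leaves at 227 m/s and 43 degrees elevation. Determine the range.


R = v0^2 * sin(2*theta) / g = 227^2 * sin(2*43°) / 9.81 = 5240 m

5240 m


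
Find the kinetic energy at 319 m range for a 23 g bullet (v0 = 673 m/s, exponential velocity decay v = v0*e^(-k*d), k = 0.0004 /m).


v = v0*exp(-k*d) = 673*exp(-0.0004*319) = 592.378 m/s
E = 0.5*m*v^2 = 0.5*0.023*592.378^2 = 4035 J

4035 J


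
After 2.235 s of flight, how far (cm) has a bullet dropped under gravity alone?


drop = 0.5*g*t^2 = 0.5*9.81*2.235^2 = 24.5016 m ≈ 2450 cm

2450 cm


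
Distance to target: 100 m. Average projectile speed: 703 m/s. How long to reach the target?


t = d/v = 100/703 = 0.1422 s

0.1422 s


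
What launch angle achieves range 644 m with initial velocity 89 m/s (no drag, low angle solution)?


sin(2*theta) = R*g/v0^2 = 644*9.81/89^2 = 0.797581, theta = arcsin(0.797581)/2 = 26.45°

26.45 degrees


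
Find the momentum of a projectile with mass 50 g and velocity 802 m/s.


p = m*v = 0.05*802 = 40.1 kg·m/s

40.1 kg·m/s


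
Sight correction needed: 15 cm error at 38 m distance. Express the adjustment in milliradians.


1 mrad subtends 1 cm per 10 m of range, so adj = error_cm / (dist_m / 10) = 15 / (38/10) = 3.947 mrad

3.947 mrad


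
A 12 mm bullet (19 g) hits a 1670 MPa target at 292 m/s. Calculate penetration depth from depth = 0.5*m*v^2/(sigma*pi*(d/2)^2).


A = pi*(d/2)^2 = pi*(12/2)^2 = 113.097 mm^2
E = 0.5*m*v^2 = 0.5*0.019*292^2 = 810.008 J
depth = E/(sigma*A) = 810.008 J / (1670 MPa * 113.097 mm^2) = 810.008/(1670 * 113.097) m = 0.00428865 m ≈ 4.289 mm

4.289 mm


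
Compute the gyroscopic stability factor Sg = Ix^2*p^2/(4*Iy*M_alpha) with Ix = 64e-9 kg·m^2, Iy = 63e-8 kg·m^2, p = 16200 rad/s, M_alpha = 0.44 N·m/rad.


Sg = Ix^2 * p^2 / (4 * Iy * M_alpha) = (64e-9)^2 * 16200^2 / (4 * 63e-8 * 0.44) = 0.9695

0.9695


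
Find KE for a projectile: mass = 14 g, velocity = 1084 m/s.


E = 0.5*m*v^2 = 0.5*0.014*1084^2 = 8225 J

8225 J


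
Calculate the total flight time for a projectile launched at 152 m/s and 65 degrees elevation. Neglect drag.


T = 2*v0*sin(theta)/g = 2*152*sin(65°)/9.81 = 28.09 s

28.09 s


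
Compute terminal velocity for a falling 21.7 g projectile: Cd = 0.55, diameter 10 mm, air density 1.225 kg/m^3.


A = pi*(d/2)^2 = pi*(10/2000)^2 = 7.85398e-05 m^2
vt = sqrt(2mg/(Cd*rho*A)) = sqrt(2*0.0217*9.81/(0.55 * 1.225 * 7.85398e-05)) = 89.7 m/s

89.7 m/s


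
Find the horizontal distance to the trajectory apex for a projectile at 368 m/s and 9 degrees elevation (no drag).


R = v0^2*sin(2*theta)/g = 368^2*sin(2*9°)/9.81 = 4265.88 m
apex_dist = R/2 = 4265.88/2 = 2133 m

2133 m


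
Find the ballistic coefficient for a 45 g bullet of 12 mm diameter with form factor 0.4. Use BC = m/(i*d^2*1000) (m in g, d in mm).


BC = m/(i*d^2*1000) = 45/(0.4 * 12^2 * 1000) = 0.0007813

0.0007813


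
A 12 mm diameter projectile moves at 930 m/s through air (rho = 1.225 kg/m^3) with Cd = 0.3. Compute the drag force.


A = pi*(d/2)^2 = pi*(12/2000)^2 = 1.13097e-04 m^2
Fd = 0.5*Cd*rho*A*v^2 = 0.5*0.3*1.225*1.13097e-04*930^2 = 17.97 N

17.97 N


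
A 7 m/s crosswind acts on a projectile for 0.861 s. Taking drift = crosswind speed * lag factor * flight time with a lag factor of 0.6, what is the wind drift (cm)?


drift = v_wind * lag * t = 7 * 0.6 * 0.861 = 3.6162 m ≈ 361.6 cm

361.6 cm


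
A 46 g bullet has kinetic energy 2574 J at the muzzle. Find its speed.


v = sqrt(2*E/m) = sqrt(2*2574/0.046) = 334.5 m/s

334.5 m/s


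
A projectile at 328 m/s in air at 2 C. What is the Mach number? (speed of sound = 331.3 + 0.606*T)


a = 331.3 + 0.606*(2) = 332.512 m/s
M = v/a = 328/332.512 = 0.9864

0.9864


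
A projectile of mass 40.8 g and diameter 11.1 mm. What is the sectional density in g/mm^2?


SD = m/d^2 = 40.8/11.1^2 = 0.3311 g/mm^2

0.3311 g/mm^2


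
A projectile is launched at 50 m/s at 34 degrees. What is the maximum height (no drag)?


H = (v0*sin(theta))^2 / (2g) = (50*sin(34°))^2 / (2*9.81) = 39.84 m

39.84 m


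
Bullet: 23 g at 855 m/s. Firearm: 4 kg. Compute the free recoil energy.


v_r = m_p*v_p/m_gun = 0.023*855/4 = 4.91625 m/s, E_r = 0.5*m_gun*v_r^2 = 0.5*4*4.91625^2 = 48.34 J

48.34 J


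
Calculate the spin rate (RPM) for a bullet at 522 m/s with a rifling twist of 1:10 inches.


twist_m = 10*0.0254 = 0.254 m
spin = v/twist = 522/0.254 = 2055.118 rev/s
RPM = spin*60 = 2055.118*60 ≈ 123307 RPM

123307 RPM


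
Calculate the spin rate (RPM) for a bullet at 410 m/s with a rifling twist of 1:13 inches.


twist_m = 13*0.0254 = 0.3302 m
spin = v/twist = 410/0.3302 = 1241.672 rev/s
RPM = spin*60 = 1241.672*60 ≈ 74500 RPM

74500 RPM


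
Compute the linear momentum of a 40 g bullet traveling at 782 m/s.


p = m*v = 0.04*782 = 31.28 kg·m/s

31.28 kg·m/s


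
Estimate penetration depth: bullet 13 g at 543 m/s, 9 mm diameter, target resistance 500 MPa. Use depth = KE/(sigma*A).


A = pi*(d/2)^2 = pi*(9/2)^2 = 63.6173 mm^2
E = 0.5*m*v^2 = 0.5*0.013*543^2 = 1916.52 J
depth = E/(sigma*A) = 1916.52 J / (500 MPa * 63.6173 mm^2) = 1916.52/(500 * 63.6173) m = 0.0602515 m ≈ 60.25 mm

60.25 mm


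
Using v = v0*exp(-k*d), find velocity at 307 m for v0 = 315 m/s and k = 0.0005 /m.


v = v0*exp(-k*d) = 315*exp(-0.0005*307) = 270.2 m/s

270.2 m/s


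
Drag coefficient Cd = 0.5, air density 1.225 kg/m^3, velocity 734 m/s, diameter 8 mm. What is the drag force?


A = pi*(d/2)^2 = pi*(8/2000)^2 = 5.02655e-05 m^2
Fd = 0.5*Cd*rho*A*v^2 = 0.5*0.5*1.225*5.02655e-05*734^2 = 8.294 N

8.294 N


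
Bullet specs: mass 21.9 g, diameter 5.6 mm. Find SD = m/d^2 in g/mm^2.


SD = m/d^2 = 21.9/5.6^2 = 0.6983 g/mm^2

0.6983 g/mm^2


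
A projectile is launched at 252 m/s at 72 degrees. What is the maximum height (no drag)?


H = (v0*sin(theta))^2 / (2g) = (252*sin(72°))^2 / (2*9.81) = 2928 m

2928 m


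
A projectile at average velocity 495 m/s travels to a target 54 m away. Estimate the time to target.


t = d/v = 54/495 = 0.1091 s

0.1091 s


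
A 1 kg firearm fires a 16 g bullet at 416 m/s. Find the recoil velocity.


v_recoil = m_p * v_p / m_gun = 0.016 * 416 / 1 = 6.656 m/s

6.656 m/s


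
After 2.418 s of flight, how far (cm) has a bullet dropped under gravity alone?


drop = 0.5*g*t^2 = 0.5*9.81*2.418^2 = 28.6782 m ≈ 2868 cm

2868 cm


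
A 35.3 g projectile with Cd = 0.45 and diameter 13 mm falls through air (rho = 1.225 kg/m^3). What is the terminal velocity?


A = pi*(d/2)^2 = pi*(13/2000)^2 = 1.32732e-04 m^2
vt = sqrt(2mg/(Cd*rho*A)) = sqrt(2*0.0353*9.81/(0.45 * 1.225 * 1.32732e-04)) = 97.29 m/s

97.29 m/s


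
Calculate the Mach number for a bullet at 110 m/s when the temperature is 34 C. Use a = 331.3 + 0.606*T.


a = 331.3 + 0.606*(34) = 351.904 m/s
M = v/a = 110/351.904 = 0.3126

0.3126


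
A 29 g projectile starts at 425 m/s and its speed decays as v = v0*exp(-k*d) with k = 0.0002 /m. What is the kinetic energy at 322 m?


v = v0*exp(-k*d) = 425*exp(-0.0002*322) = 398.493 m/s
E = 0.5*m*v^2 = 0.5*0.029*398.493^2 = 2303 J

2303 J


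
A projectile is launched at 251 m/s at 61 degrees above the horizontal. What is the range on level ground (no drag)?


R = v0^2 * sin(2*theta) / g = 251^2 * sin(2*61°) / 9.81 = 5446 m

5446 m


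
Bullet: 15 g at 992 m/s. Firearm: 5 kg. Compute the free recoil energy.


v_r = m_p*v_p/m_gun = 0.015*992/5 = 2.976 m/s, E_r = 0.5*m_gun*v_r^2 = 0.5*5*2.976^2 = 22.14 J

22.14 J


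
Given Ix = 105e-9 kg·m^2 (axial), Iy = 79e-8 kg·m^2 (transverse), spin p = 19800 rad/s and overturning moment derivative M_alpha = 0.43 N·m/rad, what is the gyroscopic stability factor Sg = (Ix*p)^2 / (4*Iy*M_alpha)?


Sg = Ix^2 * p^2 / (4 * Iy * M_alpha) = (105e-9)^2 * 19800^2 / (4 * 79e-8 * 0.43) = 3.181

3.181


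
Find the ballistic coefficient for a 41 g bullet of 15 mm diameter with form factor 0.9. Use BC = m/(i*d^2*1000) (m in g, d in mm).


BC = m/(i*d^2*1000) = 41/(0.9 * 15^2 * 1000) = 0.0002025

0.0002025


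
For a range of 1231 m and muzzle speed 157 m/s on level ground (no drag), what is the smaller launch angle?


sin(2*theta) = R*g/v0^2 = 1231*9.81/157^2 = 0.489923, theta = arcsin(0.489923)/2 = 14.67°

14.67 degrees


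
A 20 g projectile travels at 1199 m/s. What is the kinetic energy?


E = 0.5*m*v^2 = 0.5*0.02*1199^2 = 14376 J

14376 J


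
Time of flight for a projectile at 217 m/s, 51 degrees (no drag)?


T = 2*v0*sin(theta)/g = 2*217*sin(51°)/9.81 = 34.38 s

34.38 s


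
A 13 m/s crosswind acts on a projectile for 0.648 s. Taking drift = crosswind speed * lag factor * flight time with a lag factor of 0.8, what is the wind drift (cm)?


drift = v_wind * lag * t = 13 * 0.8 * 0.648 = 6.7392 m ≈ 673.9 cm

673.9 cm


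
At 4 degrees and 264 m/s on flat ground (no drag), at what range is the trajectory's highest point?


R = v0^2*sin(2*theta)/g = 264^2*sin(2*4°)/9.81 = 988.767 m
apex_dist = R/2 = 988.767/2 = 494.4 m

494.4 m


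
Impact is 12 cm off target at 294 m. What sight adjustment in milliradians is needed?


1 mrad subtends 1 cm per 10 m of range, so adj = error_cm / (dist_m / 10) = 12 / (294/10) = 0.4082 mrad

0.4082 mrad


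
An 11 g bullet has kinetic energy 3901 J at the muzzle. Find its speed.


v = sqrt(2*E/m) = sqrt(2*3901/0.011) = 842.2 m/s

842.2 m/s


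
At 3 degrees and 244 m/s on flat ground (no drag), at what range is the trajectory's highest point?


R = v0^2*sin(2*theta)/g = 244^2*sin(2*3°)/9.81 = 634.374 m
apex_dist = R/2 = 634.374/2 = 317.2 m

317.2 m


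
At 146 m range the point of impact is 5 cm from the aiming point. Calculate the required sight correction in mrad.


1 mrad subtends 1 cm per 10 m of range, so adj = error_cm / (dist_m / 10) = 5 / (146/10) = 0.3425 mrad

0.3425 mrad


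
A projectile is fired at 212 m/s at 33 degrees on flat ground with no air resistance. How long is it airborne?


T = 2*v0*sin(theta)/g = 2*212*sin(33°)/9.81 = 23.54 s

23.54 s


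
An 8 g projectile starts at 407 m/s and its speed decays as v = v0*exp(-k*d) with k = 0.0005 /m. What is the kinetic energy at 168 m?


v = v0*exp(-k*d) = 407*exp(-0.0005*168) = 374.209 m/s
E = 0.5*m*v^2 = 0.5*0.008*374.209^2 = 560.1 J

560.1 J


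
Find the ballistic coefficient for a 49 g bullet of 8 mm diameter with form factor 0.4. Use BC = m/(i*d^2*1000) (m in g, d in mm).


BC = m/(i*d^2*1000) = 49/(0.4 * 8^2 * 1000) = 0.001914

0.001914


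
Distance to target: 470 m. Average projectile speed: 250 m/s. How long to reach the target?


t = d/v = 470/250 = 1.88 s

1.88 s


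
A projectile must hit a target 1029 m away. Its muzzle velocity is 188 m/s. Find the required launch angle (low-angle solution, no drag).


sin(2*theta) = R*g/v0^2 = 1029*9.81/188^2 = 0.285607, theta = arcsin(0.285607)/2 = 8.298°

8.298 degrees


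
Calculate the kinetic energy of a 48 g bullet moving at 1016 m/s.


E = 0.5*m*v^2 = 0.5*0.048*1016^2 = 24774 J

24774 J


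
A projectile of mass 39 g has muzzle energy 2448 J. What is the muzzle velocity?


v = sqrt(2*E/m) = sqrt(2*2448/0.039) = 354.3 m/s

354.3 m/s


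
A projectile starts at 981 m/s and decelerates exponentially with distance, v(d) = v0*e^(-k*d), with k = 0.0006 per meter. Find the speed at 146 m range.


v = v0*exp(-k*d) = 981*exp(-0.0006*146) = 898.7 m/s

898.7 m/s


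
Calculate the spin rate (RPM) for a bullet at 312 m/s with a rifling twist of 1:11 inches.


twist_m = 11*0.0254 = 0.2794 m
spin = v/twist = 312/0.2794 = 1116.679 rev/s
RPM = spin*60 = 1116.679*60 ≈ 67001 RPM

67001 RPM


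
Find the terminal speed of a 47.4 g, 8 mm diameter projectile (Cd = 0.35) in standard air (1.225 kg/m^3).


A = pi*(d/2)^2 = pi*(8/2000)^2 = 5.02655e-05 m^2
vt = sqrt(2mg/(Cd*rho*A)) = sqrt(2*0.0474*9.81/(0.35 * 1.225 * 5.02655e-05)) = 207.7 m/s

207.7 m/s


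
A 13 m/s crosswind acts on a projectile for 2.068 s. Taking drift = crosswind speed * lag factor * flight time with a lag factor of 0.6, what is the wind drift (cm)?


drift = v_wind * lag * t = 13 * 0.6 * 2.068 = 16.1304 m ≈ 1613 cm

1613 cm


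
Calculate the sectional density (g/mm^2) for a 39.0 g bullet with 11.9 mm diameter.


SD = m/d^2 = 39.0/11.9^2 = 0.2754 g/mm^2

0.2754 g/mm^2


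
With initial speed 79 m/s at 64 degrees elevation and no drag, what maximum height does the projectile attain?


H = (v0*sin(theta))^2 / (2g) = (79*sin(64°))^2 / (2*9.81) = 257 m

257 m


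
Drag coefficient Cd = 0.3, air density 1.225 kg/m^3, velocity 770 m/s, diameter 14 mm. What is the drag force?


A = pi*(d/2)^2 = pi*(14/2000)^2 = 1.53938e-04 m^2
Fd = 0.5*Cd*rho*A*v^2 = 0.5*0.3*1.225*1.53938e-04*770^2 = 16.77 N

16.77 N


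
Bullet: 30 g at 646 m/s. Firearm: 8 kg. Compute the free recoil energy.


v_r = m_p*v_p/m_gun = 0.03*646/8 = 2.4225 m/s, E_r = 0.5*m_gun*v_r^2 = 0.5*8*2.4225^2 = 23.47 J

23.47 J


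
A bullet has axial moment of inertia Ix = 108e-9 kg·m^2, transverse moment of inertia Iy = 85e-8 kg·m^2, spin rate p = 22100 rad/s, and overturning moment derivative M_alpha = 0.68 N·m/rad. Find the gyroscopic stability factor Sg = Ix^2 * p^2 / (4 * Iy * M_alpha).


Sg = Ix^2 * p^2 / (4 * Iy * M_alpha) = (108e-9)^2 * 22100^2 / (4 * 85e-8 * 0.68) = 2.464

2.464


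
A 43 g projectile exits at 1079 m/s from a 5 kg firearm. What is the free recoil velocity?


v_recoil = m_p * v_p / m_gun = 0.043 * 1079 / 5 = 9.279 m/s

9.279 m/s


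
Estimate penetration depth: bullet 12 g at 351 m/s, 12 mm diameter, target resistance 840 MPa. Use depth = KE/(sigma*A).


A = pi*(d/2)^2 = pi*(12/2)^2 = 113.097 mm^2
E = 0.5*m*v^2 = 0.5*0.012*351^2 = 739.206 J
depth = E/(sigma*A) = 739.206 J / (840 MPa * 113.097 mm^2) = 739.206/(840 * 113.097) m = 0.00778097 m ≈ 7.781 mm

7.781 mm


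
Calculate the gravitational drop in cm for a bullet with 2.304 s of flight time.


drop = 0.5*g*t^2 = 0.5*9.81*2.304^2 = 26.0378 m ≈ 2604 cm

2604 cm


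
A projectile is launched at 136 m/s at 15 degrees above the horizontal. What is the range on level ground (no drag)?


R = v0^2 * sin(2*theta) / g = 136^2 * sin(2*15°) / 9.81 = 942.7 m

942.7 m


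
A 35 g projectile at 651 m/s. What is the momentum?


p = m*v = 0.035*651 = 22.79 kg·m/s

22.79 kg·m/s


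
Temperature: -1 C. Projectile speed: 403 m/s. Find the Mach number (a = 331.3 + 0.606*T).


a = 331.3 + 0.606*(-1) = 330.694 m/s
M = v/a = 403/330.694 = 1.219

1.219


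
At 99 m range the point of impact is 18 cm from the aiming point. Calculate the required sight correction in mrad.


1 mrad subtends 1 cm per 10 m of range, so adj = error_cm / (dist_m / 10) = 18 / (99/10) = 1.818 mrad

1.818 mrad


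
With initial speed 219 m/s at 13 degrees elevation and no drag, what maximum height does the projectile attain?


H = (v0*sin(theta))^2 / (2g) = (219*sin(13°))^2 / (2*9.81) = 123.7 m

123.7 m


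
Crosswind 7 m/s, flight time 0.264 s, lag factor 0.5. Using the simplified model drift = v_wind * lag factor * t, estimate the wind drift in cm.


drift = v_wind * lag * t = 7 * 0.5 * 0.264 = 0.924 m ≈ 92.4 cm

92.4 cm


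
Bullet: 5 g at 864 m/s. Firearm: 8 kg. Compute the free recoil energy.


v_r = m_p*v_p/m_gun = 0.005*864/8 = 0.54 m/s, E_r = 0.5*m_gun*v_r^2 = 0.5*8*0.54^2 = 1.166 J

1.166 J


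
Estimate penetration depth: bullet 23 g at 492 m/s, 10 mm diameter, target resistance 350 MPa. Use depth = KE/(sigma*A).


A = pi*(d/2)^2 = pi*(10/2)^2 = 78.5398 mm^2
E = 0.5*m*v^2 = 0.5*0.023*492^2 = 2783.74 J
depth = E/(sigma*A) = 2783.74 J / (350 MPa * 78.5398 mm^2) = 2783.74/(350 * 78.5398) m = 0.101268 m ≈ 101.3 mm

101.3 mm


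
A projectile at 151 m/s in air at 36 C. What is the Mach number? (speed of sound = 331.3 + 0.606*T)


a = 331.3 + 0.606*(36) = 353.116 m/s
M = v/a = 151/353.116 = 0.4276

0.4276


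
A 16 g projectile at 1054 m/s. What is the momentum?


p = m*v = 0.016*1054 = 16.86 kg·m/s

16.86 kg·m/s


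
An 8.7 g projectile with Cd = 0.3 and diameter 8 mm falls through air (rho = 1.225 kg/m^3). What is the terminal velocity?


A = pi*(d/2)^2 = pi*(8/2000)^2 = 5.02655e-05 m^2
vt = sqrt(2mg/(Cd*rho*A)) = sqrt(2*0.0087*9.81/(0.3 * 1.225 * 5.02655e-05)) = 96.13 m/s

96.13 m/s


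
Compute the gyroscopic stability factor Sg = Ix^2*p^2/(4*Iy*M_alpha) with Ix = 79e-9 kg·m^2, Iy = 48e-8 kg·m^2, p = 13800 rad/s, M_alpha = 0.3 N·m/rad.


Sg = Ix^2 * p^2 / (4 * Iy * M_alpha) = (79e-9)^2 * 13800^2 / (4 * 48e-8 * 0.3) = 2.063

2.063


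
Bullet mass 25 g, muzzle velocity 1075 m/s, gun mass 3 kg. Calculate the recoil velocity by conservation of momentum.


v_recoil = m_p * v_p / m_gun = 0.025 * 1075 / 3 = 8.958 m/s

8.958 m/s


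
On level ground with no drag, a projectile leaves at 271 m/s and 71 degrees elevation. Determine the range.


R = v0^2 * sin(2*theta) / g = 271^2 * sin(2*71°) / 9.81 = 4609 m

4609 m


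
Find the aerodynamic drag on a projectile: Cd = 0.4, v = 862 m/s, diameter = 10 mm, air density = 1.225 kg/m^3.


A = pi*(d/2)^2 = pi*(10/2000)^2 = 7.85398e-05 m^2
Fd = 0.5*Cd*rho*A*v^2 = 0.5*0.4*1.225*7.85398e-05*862^2 = 14.3 N

14.3 N


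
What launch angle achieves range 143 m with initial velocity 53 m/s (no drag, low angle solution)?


sin(2*theta) = R*g/v0^2 = 143*9.81/53^2 = 0.499405, theta = arcsin(0.499405)/2 = 14.98°

14.98 degrees


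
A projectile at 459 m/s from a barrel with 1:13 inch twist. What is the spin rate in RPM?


twist_m = 13*0.0254 = 0.3302 m
spin = v/twist = 459/0.3302 = 1390.067 rev/s
RPM = spin*60 = 1390.067*60 ≈ 83404 RPM

83404 RPM


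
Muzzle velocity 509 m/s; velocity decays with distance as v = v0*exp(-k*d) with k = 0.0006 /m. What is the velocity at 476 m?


v = v0*exp(-k*d) = 509*exp(-0.0006*476) = 382.5 m/s

382.5 m/s
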